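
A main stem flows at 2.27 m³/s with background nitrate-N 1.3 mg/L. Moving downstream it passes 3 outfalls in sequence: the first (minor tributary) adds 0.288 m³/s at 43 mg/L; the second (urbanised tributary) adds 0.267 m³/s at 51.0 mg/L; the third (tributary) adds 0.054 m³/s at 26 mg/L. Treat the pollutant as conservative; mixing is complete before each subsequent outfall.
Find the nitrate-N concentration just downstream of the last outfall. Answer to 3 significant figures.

10.5 mg/L

Outfall 1: combined Q = 2.558 m³/s; C = (2.270·1.300 + 0.2880·43.00)/2.558 = 5.995 mg/L.
Outfall 2: combined Q = 2.825 m³/s; C = (2.558·5.995 + 0.2670·51.00)/2.825 = 10.25 mg/L.
Outfall 3: combined Q = 2.879 m³/s; C = (2.825·10.25 + 0.05400·26.00)/2.879 = 10.54 mg/L.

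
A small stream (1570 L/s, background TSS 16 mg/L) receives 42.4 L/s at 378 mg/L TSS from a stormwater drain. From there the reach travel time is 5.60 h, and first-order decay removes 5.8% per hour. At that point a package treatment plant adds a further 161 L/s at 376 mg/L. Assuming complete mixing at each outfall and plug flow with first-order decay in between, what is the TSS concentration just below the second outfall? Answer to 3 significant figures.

Flow-weighted average: C = (1570·16.00 + 42.40·378.0) / 1612 = 41150/1612 = 25.52 mg/L; combined flow 1612 L/s.
5.8%/h lost → k = −ln(1 − 0.058) = 0.05975 h⁻¹.
After decay, C = 25.52 × e^(−kt) = 25.52 × 0.7156 = 18.26 mg/L.
Second outfall: C = (1612·18.26 + 161.0·376.0)/1773 = 50.74 mg/L.

50.7 mg/L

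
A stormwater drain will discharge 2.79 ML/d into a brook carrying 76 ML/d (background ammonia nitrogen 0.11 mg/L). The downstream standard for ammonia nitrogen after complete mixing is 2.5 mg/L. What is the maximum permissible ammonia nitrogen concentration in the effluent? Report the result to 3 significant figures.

At the limit, (Qr·Cr + Qe·Cₑ)/(Qr + Qe) = 2.5:
Cₑ = (78.79·2.5 − 76.00·0.1100) / 2.790 = 67.60 mg/L.

67.6 mg/L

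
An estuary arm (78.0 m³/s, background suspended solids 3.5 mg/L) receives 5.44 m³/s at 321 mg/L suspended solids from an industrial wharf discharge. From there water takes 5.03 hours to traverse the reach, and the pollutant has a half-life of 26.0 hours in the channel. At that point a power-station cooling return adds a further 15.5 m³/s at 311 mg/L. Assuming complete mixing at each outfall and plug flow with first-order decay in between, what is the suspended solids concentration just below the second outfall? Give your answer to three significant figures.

After mixing, C = (78.00·3.500 + 5.440·321.0) / 83.44 = 2019/83.44 = 24.20 mg/L; combined flow 83.44 m³/s.
Half-life 26.0 h → k = ln 2 / 26.0 = 0.02666 h⁻¹ = 0.6398 d⁻¹.
First-order decay: C = 24.20·exp(−k·t) = 24.20·0.8745 = 21.16 mg/L.
Second outfall: C = (83.44·21.16 + 15.50·311.0)/98.94 = 66.57 mg/L.

66.6 mg/L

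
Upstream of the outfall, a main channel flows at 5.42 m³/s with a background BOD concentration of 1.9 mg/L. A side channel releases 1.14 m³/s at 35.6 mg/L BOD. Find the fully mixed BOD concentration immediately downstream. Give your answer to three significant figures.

7.76 mg/L

Mass balance: C = (5.420·1.900 + 1.140·35.60) / 6.560 = 50.88/6.560 = 7.756 mg/L.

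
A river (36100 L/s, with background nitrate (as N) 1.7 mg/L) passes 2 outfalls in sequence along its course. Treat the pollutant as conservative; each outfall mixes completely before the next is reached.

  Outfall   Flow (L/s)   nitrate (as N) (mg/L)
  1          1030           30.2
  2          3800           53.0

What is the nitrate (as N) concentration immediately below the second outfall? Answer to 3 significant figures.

After outfall 1: Q = 36100 + 1030 = 37130 L/s; C = (36100·1.700 + 1030·30.20)/37130 = 2.491 mg/L.
After outfall 2: Q = 37130 + 3800 = 40930 L/s; C = (37130·2.491 + 3800·53.00)/40930 = 7.180 mg/L.

7.18 mg/L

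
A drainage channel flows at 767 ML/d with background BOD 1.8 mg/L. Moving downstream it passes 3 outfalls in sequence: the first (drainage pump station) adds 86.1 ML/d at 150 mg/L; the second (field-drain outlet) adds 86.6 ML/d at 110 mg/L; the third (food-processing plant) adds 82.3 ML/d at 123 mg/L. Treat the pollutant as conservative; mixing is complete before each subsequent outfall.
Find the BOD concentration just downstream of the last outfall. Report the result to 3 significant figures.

33.2 mg/L

After outfall 1: Q = 767.0 + 86.10 = 853.1 ML/d; C = (767.0·1.800 + 86.10·150.0)/853.1 = 16.76 mg/L.
After outfall 2: Q = 853.1 + 86.60 = 939.7 ML/d; C = (853.1·16.76 + 86.60·110.0)/939.7 = 25.35 mg/L.
After outfall 3: Q = 939.7 + 82.30 = 1022 ML/d; C = (939.7·25.35 + 82.30·123.0)/1022 = 33.21 mg/L.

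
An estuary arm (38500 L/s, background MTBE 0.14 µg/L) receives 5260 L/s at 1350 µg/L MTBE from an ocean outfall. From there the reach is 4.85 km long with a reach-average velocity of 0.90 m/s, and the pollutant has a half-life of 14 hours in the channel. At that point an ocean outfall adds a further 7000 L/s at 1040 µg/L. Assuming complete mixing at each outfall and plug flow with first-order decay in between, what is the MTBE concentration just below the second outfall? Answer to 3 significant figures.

Mixed concentration C = ΣQC/ΣQ = (38500·0.1400 + 5260·1350) / 43760 = 7106000/43760 = 162.4 µg/L; combined flow 43760 L/s.
Travel time t = 4.85·1000 / 0.90 = 5389 s = 1.497 h.
Half-life 14 h → k = ln 2 / 14 = 0.04951 h⁻¹ = 1.188 d⁻¹.
Decay over the reach: 162.4·exp(−kt) = 162.4·0.9286 = 150.8 µg/L.
At the second outfall, C = (43760·150.8 + 7000·1040) / (43760 + 7000) = 273.4 µg/L.

273 µg/L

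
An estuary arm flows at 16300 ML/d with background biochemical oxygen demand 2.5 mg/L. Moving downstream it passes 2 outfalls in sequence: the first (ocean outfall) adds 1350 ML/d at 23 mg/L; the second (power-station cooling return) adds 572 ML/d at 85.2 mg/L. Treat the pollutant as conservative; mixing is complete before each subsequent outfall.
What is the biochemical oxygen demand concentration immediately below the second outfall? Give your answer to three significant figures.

6.61 mg/L

After outfall 1: Q = 16300 + 1350 = 17650 ML/d; C = (16300·2.500 + 1350·23.00)/17650 = 4.068 mg/L.
After outfall 2: Q = 17650 + 572.0 = 18220 ML/d; C = (17650·4.068 + 572.0·85.20)/18220 = 6.615 mg/L.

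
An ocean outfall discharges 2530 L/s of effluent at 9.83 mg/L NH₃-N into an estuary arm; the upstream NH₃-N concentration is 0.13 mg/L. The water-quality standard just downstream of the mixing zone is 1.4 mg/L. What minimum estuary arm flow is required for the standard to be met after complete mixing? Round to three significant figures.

Set C_mix = 1.4: (Q·0.1300 + 2530·9.830) / (Q + 2530) = 1.4
→ Q = 2530·(9.830 − 1.4)/(1.4 − 0.1300) = 16790 L/s.

16800 L/s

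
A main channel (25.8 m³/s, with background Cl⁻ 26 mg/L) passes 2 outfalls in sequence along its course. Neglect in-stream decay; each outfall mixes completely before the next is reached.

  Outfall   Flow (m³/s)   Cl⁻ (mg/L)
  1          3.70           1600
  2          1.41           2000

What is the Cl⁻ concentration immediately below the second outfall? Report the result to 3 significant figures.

304 mg/L

Below outfall 1: Q → 29.50 m³/s, C = (25.80·26.00 + 3.700·1600)/29.50 = 223.4 mg/L.
Below outfall 2: Q → 30.91 m³/s, C = (29.50·223.4 + 1.410·2000)/30.91 = 304.5 mg/L.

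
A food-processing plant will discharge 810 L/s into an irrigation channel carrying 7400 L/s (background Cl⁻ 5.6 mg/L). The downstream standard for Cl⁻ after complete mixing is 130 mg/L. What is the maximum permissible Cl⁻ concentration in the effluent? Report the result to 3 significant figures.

1270 mg/L

At the limit, (Qr·Cr + Qe·Cₑ)/(Qr + Qe) = 130:
Cₑ = (8210·130 − 7400·5.600) / 810.0 = 1266 mg/L.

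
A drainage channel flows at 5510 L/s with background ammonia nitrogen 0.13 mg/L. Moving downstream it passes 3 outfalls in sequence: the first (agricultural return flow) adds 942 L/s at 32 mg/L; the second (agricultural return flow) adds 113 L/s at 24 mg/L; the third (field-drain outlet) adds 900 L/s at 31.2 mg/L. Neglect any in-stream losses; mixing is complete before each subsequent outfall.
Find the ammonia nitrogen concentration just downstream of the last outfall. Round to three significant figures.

Below outfall 1: Q → 6452 L/s, C = (5510·0.1300 + 942.0·32.00)/6452 = 4.783 mg/L.
Below outfall 2: Q → 6565 L/s, C = (6452·4.783 + 113.0·24.00)/6565 = 5.114 mg/L.
Below outfall 3: Q → 7465 L/s, C = (6565·5.114 + 900.0·31.20)/7465 = 8.259 mg/L.

8.26 mg/L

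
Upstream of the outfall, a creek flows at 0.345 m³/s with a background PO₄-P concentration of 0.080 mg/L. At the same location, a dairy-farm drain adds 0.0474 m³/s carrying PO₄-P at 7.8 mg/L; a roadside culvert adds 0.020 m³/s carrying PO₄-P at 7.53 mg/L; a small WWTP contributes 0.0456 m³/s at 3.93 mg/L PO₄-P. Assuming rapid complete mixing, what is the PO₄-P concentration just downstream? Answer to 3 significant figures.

After mixing, C = (0.3450·0.08000 + 0.04740·7.800 + 0.02000·7.530 + 0.04560·3.930) / 0.4580 = 0.7271/0.4580 = 1.588 mg/L.

1.59 mg/L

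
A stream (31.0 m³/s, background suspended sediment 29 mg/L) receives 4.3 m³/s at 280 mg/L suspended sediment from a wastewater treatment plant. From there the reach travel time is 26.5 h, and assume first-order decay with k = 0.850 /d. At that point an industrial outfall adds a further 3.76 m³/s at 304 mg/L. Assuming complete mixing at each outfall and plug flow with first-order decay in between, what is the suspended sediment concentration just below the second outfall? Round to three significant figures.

After mixing, C = (31.00·29.00 + 4.300·280.0) / 35.30 = 2103/35.30 = 59.58 mg/L; combined flow 35.30 m³/s.
After decay, C = 59.58 × e^(−kt) = 59.58 × 0.3912 = 23.31 mg/L.
Second outfall: C = (35.30·23.31 + 3.760·304.0)/39.06 = 50.33 mg/L.

50.3 mg/L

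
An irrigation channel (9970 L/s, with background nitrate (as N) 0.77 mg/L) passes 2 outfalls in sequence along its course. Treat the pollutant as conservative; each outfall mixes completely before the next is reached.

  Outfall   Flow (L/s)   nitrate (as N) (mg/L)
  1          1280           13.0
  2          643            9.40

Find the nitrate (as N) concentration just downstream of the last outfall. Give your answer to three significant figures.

Below outfall 1: Q → 11250 L/s, C = (9970·0.7700 + 1280·13.00)/11250 = 2.162 mg/L.
Below outfall 2: Q → 11890 L/s, C = (11250·2.162 + 643.0·9.400)/11890 = 2.553 mg/L.

2.55 mg/L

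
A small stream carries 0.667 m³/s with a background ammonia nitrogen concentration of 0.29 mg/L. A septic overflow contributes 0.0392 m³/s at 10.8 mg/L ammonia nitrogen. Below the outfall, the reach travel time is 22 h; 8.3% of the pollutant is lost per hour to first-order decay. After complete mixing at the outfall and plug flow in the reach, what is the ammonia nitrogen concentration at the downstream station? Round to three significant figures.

Flow-weighted average: C = (0.6670·0.2900 + 0.03920·10.80) / 0.7062 = 0.6168/0.7062 = 0.8734 mg/L.
8.3%/h lost → k = −ln(1 − 0.083) = 0.08665 h⁻¹.
After decay, C = 0.8734 × e^(−kt) = 0.8734 × 0.1486 = 0.1298 mg/L.

0.130 mg/L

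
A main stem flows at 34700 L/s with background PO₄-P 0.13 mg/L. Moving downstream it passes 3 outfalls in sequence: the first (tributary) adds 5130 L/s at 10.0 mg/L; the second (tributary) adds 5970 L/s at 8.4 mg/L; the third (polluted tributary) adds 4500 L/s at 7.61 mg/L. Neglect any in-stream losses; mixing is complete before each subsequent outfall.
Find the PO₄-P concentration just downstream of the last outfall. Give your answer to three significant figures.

2.79 mg/L

After outfall 1: Q = 34700 + 5130 = 39830 L/s; C = (34700·0.1300 + 5130·10.00)/39830 = 1.401 mg/L.
After outfall 2: Q = 39830 + 5970 = 45800 L/s; C = (39830·1.401 + 5970·8.400)/45800 = 2.314 mg/L.
After outfall 3: Q = 45800 + 4500 = 50300 L/s; C = (45800·2.314 + 4500·7.610)/50300 = 2.787 mg/L.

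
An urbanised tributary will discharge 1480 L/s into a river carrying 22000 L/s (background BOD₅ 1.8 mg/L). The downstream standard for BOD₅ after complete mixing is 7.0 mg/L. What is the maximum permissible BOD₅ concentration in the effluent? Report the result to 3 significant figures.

At the limit, (Qr·Cr + Qe·Cₑ)/(Qr + Qe) = 7.0:
Cₑ = (23480·7.0 − 22000·1.800) / 1480 = 84.30 mg/L.

84.3 mg/L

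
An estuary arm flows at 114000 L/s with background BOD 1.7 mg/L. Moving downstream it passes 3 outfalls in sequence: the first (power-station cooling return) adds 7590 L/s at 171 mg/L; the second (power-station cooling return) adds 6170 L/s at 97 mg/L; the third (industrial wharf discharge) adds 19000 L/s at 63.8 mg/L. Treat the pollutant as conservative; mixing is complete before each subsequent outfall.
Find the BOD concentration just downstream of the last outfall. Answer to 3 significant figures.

After outfall 1: Q = 114000 + 7590 = 121600 L/s; C = (114000·1.700 + 7590·171.0)/121600 = 12.27 mg/L.
After outfall 2: Q = 121600 + 6170 = 127800 L/s; C = (121600·12.27 + 6170·97.00)/127800 = 16.36 mg/L.
After outfall 3: Q = 127800 + 19000 = 146800 L/s; C = (127800·16.36 + 19000·63.80)/146800 = 22.50 mg/L.

22.5 mg/L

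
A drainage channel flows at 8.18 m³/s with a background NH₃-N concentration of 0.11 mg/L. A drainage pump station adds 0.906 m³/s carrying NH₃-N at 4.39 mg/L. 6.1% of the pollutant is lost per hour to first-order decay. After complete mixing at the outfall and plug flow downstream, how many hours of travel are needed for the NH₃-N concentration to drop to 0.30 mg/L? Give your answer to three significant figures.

Flow-weighted average: C = (8.180·0.1100 + 0.9060·4.390) / 9.086 = 4.877/9.086 = 0.5368 mg/L.
6.1%/h lost → k = −ln(1 − 0.061) = 0.06294 h⁻¹.
0.5368·exp(−k·t) = 0.30 → t = ln(0.5368/0.30)/k = 33280 s = 9.244 h.

9.24 h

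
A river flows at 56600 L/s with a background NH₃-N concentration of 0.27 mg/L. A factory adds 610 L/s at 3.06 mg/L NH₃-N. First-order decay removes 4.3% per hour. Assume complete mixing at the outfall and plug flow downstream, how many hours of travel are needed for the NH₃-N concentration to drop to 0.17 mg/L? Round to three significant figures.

12.9 h

Mixed concentration C = ΣQC/ΣQ = (56600·0.2700 + 610.0·3.060) / 57210 = 17150/57210 = 0.2997 mg/L.
4.3%/h lost → k = −ln(1 − 0.043) = 0.04395 h⁻¹.
0.2997·exp(−k·t) = 0.17 → t = ln(0.2997/0.17)/k = 46450 s = 12.90 h.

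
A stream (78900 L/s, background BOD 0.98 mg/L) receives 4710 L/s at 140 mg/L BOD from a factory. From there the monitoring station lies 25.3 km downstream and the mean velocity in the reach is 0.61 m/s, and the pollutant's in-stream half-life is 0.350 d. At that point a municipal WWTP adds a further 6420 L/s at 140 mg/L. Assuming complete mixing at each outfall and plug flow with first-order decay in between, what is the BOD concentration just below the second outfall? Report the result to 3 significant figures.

Mixed concentration C = ΣQC/ΣQ = (78900·0.9800 + 4710·140.0) / 83610 = 736700/83610 = 8.811 mg/L; combined flow 83610 L/s.
Travel time t = 25.3·1000 / 0.61 = 41480 s = 11.52 h.
Half-life 0.350 d → k = ln 2 / 0.350 = 1.980 d⁻¹.
After decay, C = 8.811 × e^(−kt) = 8.811 × 0.3865 = 3.405 mg/L.
At the second outfall, C = (83610·3.405 + 6420·140.0) / (83610 + 6420) = 13.15 mg/L.

13.1 mg/L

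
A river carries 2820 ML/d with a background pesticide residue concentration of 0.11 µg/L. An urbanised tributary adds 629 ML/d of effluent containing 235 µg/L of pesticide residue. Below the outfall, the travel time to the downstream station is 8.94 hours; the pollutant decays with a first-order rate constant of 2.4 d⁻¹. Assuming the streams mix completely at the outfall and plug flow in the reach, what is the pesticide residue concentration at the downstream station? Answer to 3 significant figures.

Flow-weighted average: C = (2820·0.1100 + 629.0·235.0) / 3449 = 148100/3449 = 42.95 µg/L.
Applying C = C₀e^(−kt): 42.95 × 0.4090 = 17.57 µg/L.

17.6 µg/L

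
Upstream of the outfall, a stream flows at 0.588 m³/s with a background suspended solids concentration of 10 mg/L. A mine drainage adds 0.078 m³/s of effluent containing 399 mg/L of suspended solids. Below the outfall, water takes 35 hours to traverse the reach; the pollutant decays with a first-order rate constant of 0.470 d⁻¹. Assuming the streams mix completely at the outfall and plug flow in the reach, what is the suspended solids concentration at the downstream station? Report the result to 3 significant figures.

28.0 mg/L

Conservation of mass: C = (0.5880·10.00 + 0.07800·399.0) / 0.6660 = 37.00/0.6660 = 55.56 mg/L.
First-order decay: C = 55.56·exp(−k·t) = 55.56·0.5039 = 27.99 mg/L.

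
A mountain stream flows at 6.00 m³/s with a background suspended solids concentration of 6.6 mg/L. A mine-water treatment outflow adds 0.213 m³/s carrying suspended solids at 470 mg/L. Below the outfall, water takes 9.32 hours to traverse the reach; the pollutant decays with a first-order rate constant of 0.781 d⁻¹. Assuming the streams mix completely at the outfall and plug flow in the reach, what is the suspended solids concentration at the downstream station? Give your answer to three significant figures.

16.6 mg/L

Conservation of mass: C = (6.000·6.600 + 0.2130·470.0) / 6.213 = 139.7/6.213 = 22.49 mg/L.
Applying C = C₀e^(−kt): 22.49 × 0.7384 = 16.60 mg/L.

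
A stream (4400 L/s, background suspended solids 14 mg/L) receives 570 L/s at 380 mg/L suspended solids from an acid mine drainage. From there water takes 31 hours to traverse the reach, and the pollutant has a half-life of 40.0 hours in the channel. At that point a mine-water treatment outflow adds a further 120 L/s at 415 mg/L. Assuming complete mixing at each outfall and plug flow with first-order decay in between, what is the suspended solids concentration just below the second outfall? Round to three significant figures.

Flow-weighted average: C = (4400·14.00 + 570.0·380.0) / 4970 = 278200/4970 = 55.98 mg/L; combined flow 4970 L/s.
Half-life 40.0 h → k = ln 2 / 40.0 = 0.01733 h⁻¹ = 0.4159 d⁻¹.
Applying C = C₀e^(−kt): 55.98 × 0.5844 = 32.71 mg/L.
At the second outfall, C = (4970·32.71 + 120.0·415.0) / (4970 + 120.0) = 41.72 mg/L.

41.7 mg/L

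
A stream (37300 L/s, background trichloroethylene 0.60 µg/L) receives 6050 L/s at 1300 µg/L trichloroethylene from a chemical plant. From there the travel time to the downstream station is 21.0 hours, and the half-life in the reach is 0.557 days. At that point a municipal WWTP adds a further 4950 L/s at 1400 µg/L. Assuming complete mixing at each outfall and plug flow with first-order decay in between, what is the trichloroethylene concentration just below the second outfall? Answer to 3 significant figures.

Mixed concentration C = ΣQC/ΣQ = (37300·0.6000 + 6050·1300) / 43350 = 7887000/43350 = 181.9 µg/L; combined flow 43350 L/s.
Half-life 0.557 d → k = ln 2 / 0.557 = 1.244 d⁻¹.
Applying C = C₀e^(−kt): 181.9 × 0.3366 = 61.24 µg/L.
At the second outfall, C = (43350·61.24 + 4950·1400) / (43350 + 4950) = 198.4 µg/L.

198 µg/L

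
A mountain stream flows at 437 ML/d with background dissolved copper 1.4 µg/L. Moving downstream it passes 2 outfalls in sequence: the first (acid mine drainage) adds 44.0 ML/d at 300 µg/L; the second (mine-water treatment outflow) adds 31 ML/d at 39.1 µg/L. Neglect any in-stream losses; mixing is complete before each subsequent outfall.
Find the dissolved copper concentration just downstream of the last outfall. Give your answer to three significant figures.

29.3 µg/L

After outfall 1: Q = 437.0 + 44.00 = 481.0 ML/d; C = (437.0·1.400 + 44.00·300.0)/481.0 = 28.71 µg/L.
After outfall 2: Q = 481.0 + 31.00 = 512.0 ML/d; C = (481.0·28.71 + 31.00·39.10)/512.0 = 29.34 µg/L.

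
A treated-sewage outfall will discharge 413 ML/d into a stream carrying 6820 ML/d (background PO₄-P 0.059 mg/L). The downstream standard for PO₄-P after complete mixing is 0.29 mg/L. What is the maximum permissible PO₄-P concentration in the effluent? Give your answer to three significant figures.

At the limit, (Qr·Cr + Qe·Cₑ)/(Qr + Qe) = 0.29:
Cₑ = (7233·0.29 − 6820·0.05900) / 413.0 = 4.105 mg/L.

4.10 mg/L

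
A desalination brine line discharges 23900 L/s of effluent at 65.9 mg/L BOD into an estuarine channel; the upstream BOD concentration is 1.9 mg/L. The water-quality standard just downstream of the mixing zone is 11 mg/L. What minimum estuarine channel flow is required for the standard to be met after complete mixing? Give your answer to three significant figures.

Set C_mix = 11: (Q·1.900 + 23900·65.90) / (Q + 23900) = 11
→ Q = 23900·(65.90 − 11)/(11 − 1.900) = 144200 L/s.

144000 L/s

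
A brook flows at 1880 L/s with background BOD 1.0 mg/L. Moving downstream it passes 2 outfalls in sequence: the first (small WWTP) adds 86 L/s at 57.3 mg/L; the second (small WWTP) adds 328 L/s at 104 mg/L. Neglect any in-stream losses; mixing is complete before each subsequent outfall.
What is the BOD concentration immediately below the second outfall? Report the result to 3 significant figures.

After outfall 1: Q = 1880 + 86.00 = 1966 L/s; C = (1880·1.000 + 86.00·57.30)/1966 = 3.463 mg/L.
After outfall 2: Q = 1966 + 328.0 = 2294 L/s; C = (1966·3.463 + 328.0·104.0)/2294 = 17.84 mg/L.

17.8 mg/L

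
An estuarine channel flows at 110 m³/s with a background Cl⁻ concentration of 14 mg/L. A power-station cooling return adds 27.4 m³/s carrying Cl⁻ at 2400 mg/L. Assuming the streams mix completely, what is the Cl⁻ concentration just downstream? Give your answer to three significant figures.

Conservation of mass: C = (110.0·14.00 + 27.40·2400) / 137.4 = 67300/137.4 = 489.8 mg/L.

490 mg/L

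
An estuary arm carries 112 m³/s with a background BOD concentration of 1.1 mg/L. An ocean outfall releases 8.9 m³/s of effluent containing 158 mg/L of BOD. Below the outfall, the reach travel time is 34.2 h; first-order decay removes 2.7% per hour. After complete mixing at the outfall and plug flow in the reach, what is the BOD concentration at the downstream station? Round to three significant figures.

4.96 mg/L

Mass balance: C = (112.0·1.100 + 8.900·158.0) / 120.9 = 1529/120.9 = 12.65 mg/L.
2.7%/h lost → k = −ln(1 − 0.027) = 0.02737 h⁻¹.
First-order decay: C = 12.65·exp(−k·t) = 12.65·0.3922 = 4.961 mg/L.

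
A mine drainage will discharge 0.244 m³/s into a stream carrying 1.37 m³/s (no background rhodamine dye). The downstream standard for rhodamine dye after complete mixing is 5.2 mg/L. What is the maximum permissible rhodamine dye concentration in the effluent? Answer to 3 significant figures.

At the limit, (Qr·Cr + Qe·Cₑ)/(Qr + Qe) = 5.2:
Cₑ = (1.614·5.2 − 1.370·0) / 0.2440 = 34.40 mg/L.

34.4 mg/L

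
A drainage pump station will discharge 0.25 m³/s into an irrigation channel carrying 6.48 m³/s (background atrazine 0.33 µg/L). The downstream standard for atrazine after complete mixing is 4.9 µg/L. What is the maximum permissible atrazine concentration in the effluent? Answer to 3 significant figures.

123 µg/L

At the limit, (Qr·Cr + Qe·Cₑ)/(Qr + Qe) = 4.9:
Cₑ = (6.730·4.9 − 6.480·0.3300) / 0.2500 = 123.4 µg/L.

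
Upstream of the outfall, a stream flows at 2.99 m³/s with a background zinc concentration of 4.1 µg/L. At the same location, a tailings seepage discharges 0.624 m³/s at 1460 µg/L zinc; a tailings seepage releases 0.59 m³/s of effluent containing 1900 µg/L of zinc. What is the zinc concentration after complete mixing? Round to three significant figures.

After mixing, C = (2.990·4.100 + 0.6240·1460 + 0.5900·1900) / 4.204 = 2044/4.204 = 486.3 µg/L.

486 µg/L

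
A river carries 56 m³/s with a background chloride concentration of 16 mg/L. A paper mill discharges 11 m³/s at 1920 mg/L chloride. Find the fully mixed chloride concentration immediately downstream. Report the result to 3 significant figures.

329 mg/L

After mixing, C = (56.00·16.00 + 11.00·1920) / 67.00 = 22020/67.00 = 328.6 mg/L.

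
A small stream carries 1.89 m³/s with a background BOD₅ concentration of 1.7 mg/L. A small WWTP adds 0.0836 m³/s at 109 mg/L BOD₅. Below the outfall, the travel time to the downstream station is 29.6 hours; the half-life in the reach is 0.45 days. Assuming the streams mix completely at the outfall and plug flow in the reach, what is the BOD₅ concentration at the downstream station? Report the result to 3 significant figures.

Mass balance: C = (1.890·1.700 + 0.08360·109.0) / 1.974 = 12.33/1.974 = 6.245 mg/L.
Half-life 0.45 d → k = ln 2 / 0.45 = 1.540 d⁻¹.
First-order decay: C = 6.245·exp(−k·t) = 6.245·0.1496 = 0.9343 mg/L.

0.934 mg/L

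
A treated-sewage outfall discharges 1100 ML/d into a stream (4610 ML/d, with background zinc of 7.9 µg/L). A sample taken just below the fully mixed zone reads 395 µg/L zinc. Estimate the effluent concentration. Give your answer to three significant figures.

2020 µg/L

Mass balance: 4610·7.900 + 1100·Cₑ = 5710·395.0
→ Cₑ = (5710·395.0 − 4610·7.900) / 1100 = 2017 µg/L.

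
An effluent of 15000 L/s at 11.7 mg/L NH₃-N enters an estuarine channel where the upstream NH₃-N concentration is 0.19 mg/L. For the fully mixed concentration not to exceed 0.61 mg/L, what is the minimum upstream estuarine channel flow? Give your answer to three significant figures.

Set C_mix = 0.61: (Q·0.1900 + 15000·11.70) / (Q + 15000) = 0.61
→ Q = 15000·(11.70 − 0.61)/(0.61 − 0.1900) = 396100 L/s.

396000 L/s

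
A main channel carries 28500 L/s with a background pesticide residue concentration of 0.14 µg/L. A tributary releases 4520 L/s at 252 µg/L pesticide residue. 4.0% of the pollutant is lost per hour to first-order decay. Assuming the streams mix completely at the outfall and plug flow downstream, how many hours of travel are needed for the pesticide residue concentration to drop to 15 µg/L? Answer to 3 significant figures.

20.5 h

After mixing, C = (28500·0.1400 + 4520·252.0) / 33020 = 1143000/33020 = 34.62 µg/L.
4.0%/h lost → k = −ln(1 − 0.04) = 0.04082 h⁻¹.
34.62·exp(−k·t) = 15 → t = ln(34.62/15)/k = 73750 s = 20.49 h.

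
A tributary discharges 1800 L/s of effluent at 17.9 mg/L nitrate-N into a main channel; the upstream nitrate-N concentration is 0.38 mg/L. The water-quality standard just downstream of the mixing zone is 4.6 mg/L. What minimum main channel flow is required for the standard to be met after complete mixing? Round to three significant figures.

Set C_mix = 4.6: (Q·0.3800 + 1800·17.90) / (Q + 1800) = 4.6
→ Q = 1800·(17.90 − 4.6)/(4.6 − 0.3800) = 5673 L/s.

5670 L/s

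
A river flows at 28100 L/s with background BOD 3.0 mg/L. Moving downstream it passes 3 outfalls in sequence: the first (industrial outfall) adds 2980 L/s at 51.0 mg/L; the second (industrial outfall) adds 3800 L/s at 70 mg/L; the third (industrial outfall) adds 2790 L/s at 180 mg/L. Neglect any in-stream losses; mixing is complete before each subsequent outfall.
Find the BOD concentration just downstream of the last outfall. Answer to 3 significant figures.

26.7 mg/L

After outfall 1: Q = 28100 + 2980 = 31080 L/s; C = (28100·3.000 + 2980·51.00)/31080 = 7.602 mg/L.
After outfall 2: Q = 31080 + 3800 = 34880 L/s; C = (31080·7.602 + 3800·70.00)/34880 = 14.40 mg/L.
After outfall 3: Q = 34880 + 2790 = 37670 L/s; C = (34880·14.40 + 2790·180.0)/37670 = 26.67 mg/L.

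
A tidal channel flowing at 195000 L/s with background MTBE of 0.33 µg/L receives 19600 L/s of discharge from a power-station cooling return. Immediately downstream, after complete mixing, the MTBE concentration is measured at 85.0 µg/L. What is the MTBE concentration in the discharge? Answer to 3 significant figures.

927 µg/L

Mass balance: 195000·0.3300 + 19600·Cₑ = 214600·85.00
→ Cₑ = (214600·85.00 − 195000·0.3300) / 19600 = 927.4 µg/L.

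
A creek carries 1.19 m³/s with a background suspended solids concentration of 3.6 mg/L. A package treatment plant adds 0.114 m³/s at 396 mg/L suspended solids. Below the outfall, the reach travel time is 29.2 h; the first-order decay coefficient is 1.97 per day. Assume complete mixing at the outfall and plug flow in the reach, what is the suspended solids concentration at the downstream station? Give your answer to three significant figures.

Conservation of mass: C = (1.190·3.600 + 0.1140·396.0) / 1.304 = 49.43/1.304 = 37.90 mg/L.
Applying C = C₀e^(−kt): 37.90 × 0.09101 = 3.450 mg/L.

3.45 mg/L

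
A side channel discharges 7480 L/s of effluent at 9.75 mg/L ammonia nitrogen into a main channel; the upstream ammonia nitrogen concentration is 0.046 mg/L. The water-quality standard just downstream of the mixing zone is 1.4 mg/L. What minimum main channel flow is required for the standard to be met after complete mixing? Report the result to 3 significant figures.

Set C_mix = 1.4: (Q·0.04600 + 7480·9.750) / (Q + 7480) = 1.4
→ Q = 7480·(9.750 − 1.4)/(1.4 − 0.04600) = 46130 L/s.

46100 L/s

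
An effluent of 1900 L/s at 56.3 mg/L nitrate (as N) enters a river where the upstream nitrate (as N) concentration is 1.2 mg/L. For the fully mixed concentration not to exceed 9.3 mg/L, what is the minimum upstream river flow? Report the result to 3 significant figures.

Set C_mix = 9.3: (Q·1.200 + 1900·56.30) / (Q + 1900) = 9.3
→ Q = 1900·(56.30 − 9.3)/(9.3 − 1.200) = 11020 L/s.

11000 L/s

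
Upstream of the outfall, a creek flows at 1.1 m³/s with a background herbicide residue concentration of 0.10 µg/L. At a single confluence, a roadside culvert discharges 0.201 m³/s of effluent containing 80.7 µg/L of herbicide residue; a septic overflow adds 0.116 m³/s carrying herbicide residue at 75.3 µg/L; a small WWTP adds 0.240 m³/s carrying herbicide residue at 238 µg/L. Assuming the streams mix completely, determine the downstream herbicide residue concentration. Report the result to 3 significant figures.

49.6 µg/L

After mixing, C = (1.100·0.1000 + 0.2010·80.70 + 0.1160·75.30 + 0.2400·238.0) / 1.657 = 82.19/1.657 = 49.60 µg/L.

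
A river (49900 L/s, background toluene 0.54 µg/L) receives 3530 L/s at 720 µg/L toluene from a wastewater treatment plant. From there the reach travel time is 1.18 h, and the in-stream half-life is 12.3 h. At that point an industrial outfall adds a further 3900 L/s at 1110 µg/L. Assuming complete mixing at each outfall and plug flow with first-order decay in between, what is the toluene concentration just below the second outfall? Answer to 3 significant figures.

117 µg/L

Flow-weighted average: C = (49900·0.5400 + 3530·720.0) / 53430 = 2569000/53430 = 48.07 µg/L; combined flow 53430 L/s.
Half-life 12.3 h → k = ln 2 / 12.3 = 0.05635 h⁻¹ = 1.352 d⁻¹.
After decay, C = 48.07 × e^(−kt) = 48.07 × 0.9357 = 44.98 µg/L.
At the second outfall, C = (53430·44.98 + 3900·1110) / (53430 + 3900) = 117.4 µg/L.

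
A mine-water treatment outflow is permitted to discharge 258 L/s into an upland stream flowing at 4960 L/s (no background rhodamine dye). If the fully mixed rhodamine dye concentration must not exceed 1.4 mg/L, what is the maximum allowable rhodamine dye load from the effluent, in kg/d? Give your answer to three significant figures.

631 kg/d

Mass balance at the limit: 4960·0 + 258.0·Cₑ = 5218·1.4 → Cₑ = 28.31 mg/L.
258.0 L/s = 0.2580 m³/s. Load = 0.2580 m³/s × 28.31 g/m³ × 86 400 s/d = 631.2 kg/d.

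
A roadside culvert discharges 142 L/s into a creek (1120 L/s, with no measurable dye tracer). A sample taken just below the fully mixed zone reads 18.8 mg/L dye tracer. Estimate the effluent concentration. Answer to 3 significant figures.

167 mg/L

Mass balance: 1120·0 + 142.0·Cₑ = 1262·18.80
→ Cₑ = (1262·18.80 − 1120·0) / 142.0 = 167.1 mg/L.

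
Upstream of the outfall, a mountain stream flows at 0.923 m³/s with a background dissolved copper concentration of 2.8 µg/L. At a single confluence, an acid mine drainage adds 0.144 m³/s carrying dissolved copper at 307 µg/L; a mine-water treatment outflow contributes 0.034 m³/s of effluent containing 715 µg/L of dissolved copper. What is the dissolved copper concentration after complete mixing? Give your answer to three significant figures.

After mixing, C = (0.9230·2.800 + 0.1440·307.0 + 0.03400·715.0) / 1.101 = 71.10/1.101 = 64.58 µg/L.

64.6 µg/L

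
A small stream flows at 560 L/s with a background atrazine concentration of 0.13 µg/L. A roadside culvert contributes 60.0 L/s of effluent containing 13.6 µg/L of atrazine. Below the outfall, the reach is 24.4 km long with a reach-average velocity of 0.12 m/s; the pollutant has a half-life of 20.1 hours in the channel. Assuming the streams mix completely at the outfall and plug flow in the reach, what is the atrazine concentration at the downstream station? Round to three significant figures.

After mixing, C = (560.0·0.1300 + 60.00·13.60) / 620.0 = 888.8/620.0 = 1.434 µg/L.
Travel time t = 24.4·1000 / 0.12 = 203300 s = 56.48 h.
Half-life 20.1 h → k = ln 2 / 20.1 = 0.03448 h⁻¹ = 0.8276 d⁻¹.
Decay over the reach: 1.434·exp(−kt) = 1.434·0.1426 = 0.2044 µg/L.

0.204 µg/L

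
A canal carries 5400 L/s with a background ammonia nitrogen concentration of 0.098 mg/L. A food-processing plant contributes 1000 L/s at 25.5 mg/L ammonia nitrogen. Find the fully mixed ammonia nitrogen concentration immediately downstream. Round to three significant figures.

Mass balance: C = (5400·0.09800 + 1000·25.50) / 6400 = 26030/6400 = 4.067 mg/L.

4.07 mg/L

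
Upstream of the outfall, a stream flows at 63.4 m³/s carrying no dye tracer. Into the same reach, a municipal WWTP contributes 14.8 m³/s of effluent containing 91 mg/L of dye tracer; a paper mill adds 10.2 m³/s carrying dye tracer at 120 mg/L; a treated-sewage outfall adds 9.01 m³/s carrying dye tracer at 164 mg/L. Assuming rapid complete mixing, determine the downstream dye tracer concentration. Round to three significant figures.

41.6 mg/L

After mixing, C = (63.40·0 + 14.80·91.00 + 10.20·120.0 + 9.010·164.0) / 97.41 = 4048/97.41 = 41.56 mg/L.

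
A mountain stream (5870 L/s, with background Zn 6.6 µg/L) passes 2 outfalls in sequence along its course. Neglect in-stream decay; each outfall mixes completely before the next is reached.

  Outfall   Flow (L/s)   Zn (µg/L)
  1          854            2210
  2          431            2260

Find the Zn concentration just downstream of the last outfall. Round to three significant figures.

After outfall 1: Q = 5870 + 854.0 = 6724 L/s; C = (5870·6.600 + 854.0·2210)/6724 = 286.4 µg/L.
After outfall 2: Q = 6724 + 431.0 = 7155 L/s; C = (6724·286.4 + 431.0·2260)/7155 = 405.3 µg/L.

405 µg/L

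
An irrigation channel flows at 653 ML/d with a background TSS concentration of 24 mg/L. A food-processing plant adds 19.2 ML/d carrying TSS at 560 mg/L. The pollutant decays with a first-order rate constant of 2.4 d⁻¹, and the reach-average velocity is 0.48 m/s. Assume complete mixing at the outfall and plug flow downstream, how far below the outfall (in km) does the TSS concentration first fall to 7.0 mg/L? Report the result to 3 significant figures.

Mixed concentration C = ΣQC/ΣQ = (653.0·24.00 + 19.20·560.0) / 672.2 = 26420/672.2 = 39.31 mg/L.
Set 39.31·exp(−k·t) = 7.0 → t = ln(39.31/7.0)/k = 62120 s = 17.26 h.
Distance = v·t = 0.48·62120 = 29820 m = 29.82 km.

29.8 km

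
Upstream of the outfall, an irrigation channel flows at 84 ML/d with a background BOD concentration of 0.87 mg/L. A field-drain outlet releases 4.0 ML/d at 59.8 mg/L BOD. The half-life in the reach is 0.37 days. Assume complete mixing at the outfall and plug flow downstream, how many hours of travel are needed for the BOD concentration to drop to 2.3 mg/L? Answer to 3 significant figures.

Mass balance: C = (84.00·0.8700 + 4.000·59.80) / 88.00 = 312.3/88.00 = 3.549 mg/L.
Half-life 0.37 d → k = ln 2 / 0.37 = 1.873 d⁻¹.
3.549·exp(−k·t) = 2.3 → t = ln(3.549/2.3)/k = 20000 s = 5.556 h.

5.56 h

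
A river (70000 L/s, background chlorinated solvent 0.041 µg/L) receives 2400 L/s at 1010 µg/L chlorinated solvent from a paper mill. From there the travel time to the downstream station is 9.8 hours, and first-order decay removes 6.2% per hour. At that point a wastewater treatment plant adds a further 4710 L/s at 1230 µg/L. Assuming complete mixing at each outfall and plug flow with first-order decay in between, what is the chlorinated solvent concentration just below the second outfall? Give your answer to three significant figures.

91.9 µg/L

Flow-weighted average: C = (70000·0.04100 + 2400·1010) / 72400 = 2427000/72400 = 33.52 µg/L; combined flow 72400 L/s.
6.2%/h lost → k = −ln(1 − 0.062) = 0.06401 h⁻¹.
Decay over the reach: 33.52·exp(−kt) = 33.52·0.5341 = 17.90 µg/L.
At the second outfall, C = (72400·17.90 + 4710·1230) / (72400 + 4710) = 91.94 µg/L.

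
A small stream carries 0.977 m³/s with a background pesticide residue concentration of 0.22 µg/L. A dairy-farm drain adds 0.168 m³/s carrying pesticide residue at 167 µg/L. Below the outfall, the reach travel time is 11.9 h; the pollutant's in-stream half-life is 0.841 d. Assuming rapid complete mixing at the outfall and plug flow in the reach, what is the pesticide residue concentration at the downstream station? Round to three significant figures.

16.4 µg/L

Conservation of mass: C = (0.9770·0.2200 + 0.1680·167.0) / 1.145 = 28.27/1.145 = 24.69 µg/L.
Half-life 0.841 d → k = ln 2 / 0.841 = 0.8242 d⁻¹.
After decay, C = 24.69 × e^(−kt) = 24.69 × 0.6645 = 16.41 µg/L.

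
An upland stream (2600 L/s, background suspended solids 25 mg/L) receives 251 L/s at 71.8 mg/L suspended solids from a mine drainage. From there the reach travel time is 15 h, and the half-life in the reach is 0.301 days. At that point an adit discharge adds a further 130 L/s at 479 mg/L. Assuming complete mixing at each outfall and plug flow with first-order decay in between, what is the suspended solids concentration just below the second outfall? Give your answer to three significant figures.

27.5 mg/L

Conservation of mass: C = (2600·25.00 + 251.0·71.80) / 2851 = 83020/2851 = 29.12 mg/L; combined flow 2851 L/s.
Half-life 0.301 d → k = ln 2 / 0.301 = 2.303 d⁻¹.
First-order decay: C = 29.12·exp(−k·t) = 29.12·0.2371 = 6.905 mg/L.
Second outfall: C = (2851·6.905 + 130.0·479.0)/2981 = 27.49 mg/L.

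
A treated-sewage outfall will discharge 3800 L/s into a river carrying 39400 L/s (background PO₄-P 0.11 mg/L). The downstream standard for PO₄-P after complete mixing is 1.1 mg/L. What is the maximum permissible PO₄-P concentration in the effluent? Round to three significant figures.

At the limit, (Qr·Cr + Qe·Cₑ)/(Qr + Qe) = 1.1:
Cₑ = (43200·1.1 − 39400·0.1100) / 3800 = 11.36 mg/L.

11.4 mg/L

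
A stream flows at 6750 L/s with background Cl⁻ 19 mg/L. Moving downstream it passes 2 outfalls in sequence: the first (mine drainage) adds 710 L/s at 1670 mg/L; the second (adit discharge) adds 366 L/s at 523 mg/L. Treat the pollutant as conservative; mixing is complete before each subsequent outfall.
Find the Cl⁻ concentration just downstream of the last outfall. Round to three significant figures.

After outfall 1: Q = 6750 + 710.0 = 7460 L/s; C = (6750·19.00 + 710.0·1670)/7460 = 176.1 mg/L.
After outfall 2: Q = 7460 + 366.0 = 7826 L/s; C = (7460·176.1 + 366.0·523.0)/7826 = 192.4 mg/L.

192 mg/L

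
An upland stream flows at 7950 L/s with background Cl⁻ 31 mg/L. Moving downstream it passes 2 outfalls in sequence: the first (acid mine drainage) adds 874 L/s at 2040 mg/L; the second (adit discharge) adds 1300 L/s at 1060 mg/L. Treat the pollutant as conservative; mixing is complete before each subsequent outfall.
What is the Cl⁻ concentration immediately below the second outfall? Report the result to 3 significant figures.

Outfall 1: combined Q = 8824 L/s; C = (7950·31.00 + 874.0·2040)/8824 = 230.0 mg/L.
Outfall 2: combined Q = 10120 L/s; C = (8824·230.0 + 1300·1060)/10120 = 336.6 mg/L.

337 mg/L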